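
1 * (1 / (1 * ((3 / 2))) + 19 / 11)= 79 / 33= 2.39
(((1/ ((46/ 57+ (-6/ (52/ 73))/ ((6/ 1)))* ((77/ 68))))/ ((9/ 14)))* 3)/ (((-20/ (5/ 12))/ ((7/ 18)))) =29393/ 525393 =0.06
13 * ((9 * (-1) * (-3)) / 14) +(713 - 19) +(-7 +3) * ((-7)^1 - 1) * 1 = 10515 / 14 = 751.07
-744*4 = -2976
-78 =-78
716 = 716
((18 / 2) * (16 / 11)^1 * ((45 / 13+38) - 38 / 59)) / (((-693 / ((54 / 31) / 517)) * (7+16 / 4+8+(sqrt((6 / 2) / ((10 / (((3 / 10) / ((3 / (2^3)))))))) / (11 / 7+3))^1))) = -6578377113600 / 48109890282973519+2163939840 * sqrt(6) / 6872841468996217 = -0.00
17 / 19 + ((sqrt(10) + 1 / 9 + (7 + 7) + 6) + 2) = sqrt(10) + 3934 / 171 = 26.17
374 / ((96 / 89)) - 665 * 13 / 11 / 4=79333 / 528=150.25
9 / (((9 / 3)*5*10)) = 3 / 50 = 0.06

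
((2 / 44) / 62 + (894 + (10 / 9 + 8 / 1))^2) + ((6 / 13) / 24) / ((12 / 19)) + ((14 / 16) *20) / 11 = 4685823947537 / 5745168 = 815611.30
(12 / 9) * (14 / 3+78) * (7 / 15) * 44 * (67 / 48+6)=1355816 / 81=16738.47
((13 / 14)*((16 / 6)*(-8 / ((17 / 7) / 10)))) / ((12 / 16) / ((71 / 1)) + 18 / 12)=-90880 / 1683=-54.00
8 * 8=64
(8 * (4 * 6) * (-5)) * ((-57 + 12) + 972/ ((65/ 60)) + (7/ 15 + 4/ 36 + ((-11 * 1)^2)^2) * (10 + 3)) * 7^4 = -17186973270656/ 39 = -440691622324.51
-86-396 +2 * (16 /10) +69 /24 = -19037 /40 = -475.92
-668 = -668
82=82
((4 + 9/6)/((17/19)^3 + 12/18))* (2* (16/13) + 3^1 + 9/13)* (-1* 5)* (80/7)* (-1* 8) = 2633856000/235417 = 11188.05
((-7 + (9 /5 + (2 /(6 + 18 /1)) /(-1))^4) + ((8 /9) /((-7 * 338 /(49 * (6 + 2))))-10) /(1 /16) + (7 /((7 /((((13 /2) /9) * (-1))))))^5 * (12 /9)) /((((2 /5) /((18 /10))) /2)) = -770882011549757 /532228320000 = -1448.40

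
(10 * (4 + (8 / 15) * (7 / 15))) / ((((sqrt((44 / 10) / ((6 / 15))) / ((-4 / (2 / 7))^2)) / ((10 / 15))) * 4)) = 187376 * sqrt(11) / 1485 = 418.49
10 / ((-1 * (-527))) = 10 / 527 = 0.02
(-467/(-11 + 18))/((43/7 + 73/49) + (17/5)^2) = -81725/23511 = -3.48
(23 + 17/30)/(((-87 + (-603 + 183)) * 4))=-707/60840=-0.01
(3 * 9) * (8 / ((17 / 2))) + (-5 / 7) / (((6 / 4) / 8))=21.60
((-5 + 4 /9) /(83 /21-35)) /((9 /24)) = 574 /1467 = 0.39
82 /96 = 41 /48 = 0.85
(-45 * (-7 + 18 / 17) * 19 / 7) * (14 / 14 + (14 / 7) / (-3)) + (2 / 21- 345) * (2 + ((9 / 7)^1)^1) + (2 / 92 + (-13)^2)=-83036563 / 114954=-722.35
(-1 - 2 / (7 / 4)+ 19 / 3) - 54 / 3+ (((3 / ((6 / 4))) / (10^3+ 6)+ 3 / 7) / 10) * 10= -141322 / 10563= -13.38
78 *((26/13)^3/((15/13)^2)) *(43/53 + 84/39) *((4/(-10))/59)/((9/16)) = -19641856/1172625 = -16.75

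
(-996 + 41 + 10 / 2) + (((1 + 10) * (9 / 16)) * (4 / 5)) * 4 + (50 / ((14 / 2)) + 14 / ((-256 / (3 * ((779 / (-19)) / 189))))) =-37216229 / 40320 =-923.02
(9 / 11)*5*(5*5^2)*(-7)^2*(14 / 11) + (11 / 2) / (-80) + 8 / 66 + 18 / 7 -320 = 12836367569 / 406560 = 31573.12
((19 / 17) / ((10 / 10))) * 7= 133 / 17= 7.82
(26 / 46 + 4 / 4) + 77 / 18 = 2419 / 414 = 5.84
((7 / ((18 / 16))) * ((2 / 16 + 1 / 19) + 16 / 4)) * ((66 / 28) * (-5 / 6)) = -34925 / 684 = -51.06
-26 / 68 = -13 / 34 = -0.38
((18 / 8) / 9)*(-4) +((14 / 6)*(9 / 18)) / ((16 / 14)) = 1 / 48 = 0.02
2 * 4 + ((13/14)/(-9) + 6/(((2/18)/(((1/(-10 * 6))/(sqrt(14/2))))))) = 995/126 - 9 * sqrt(7)/70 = 7.56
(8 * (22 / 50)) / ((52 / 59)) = 1298 / 325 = 3.99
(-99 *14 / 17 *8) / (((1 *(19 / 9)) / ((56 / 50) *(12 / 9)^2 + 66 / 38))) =-176709456 / 153425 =-1151.76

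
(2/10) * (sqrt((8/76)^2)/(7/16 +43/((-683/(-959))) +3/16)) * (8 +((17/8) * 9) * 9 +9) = 2066758/31664545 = 0.07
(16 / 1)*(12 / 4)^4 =1296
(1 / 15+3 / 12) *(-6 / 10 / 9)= -19 / 900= -0.02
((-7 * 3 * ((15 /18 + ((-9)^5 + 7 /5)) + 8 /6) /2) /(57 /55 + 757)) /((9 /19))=370214867 /214416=1726.62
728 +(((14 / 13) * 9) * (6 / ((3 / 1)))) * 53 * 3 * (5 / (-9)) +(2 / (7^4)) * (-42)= -4389184 / 4459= -984.34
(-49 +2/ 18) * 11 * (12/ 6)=-9680/ 9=-1075.56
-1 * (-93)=93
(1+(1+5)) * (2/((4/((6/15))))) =7/5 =1.40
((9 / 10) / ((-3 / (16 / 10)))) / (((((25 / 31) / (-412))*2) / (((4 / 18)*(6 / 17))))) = 102176 / 10625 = 9.62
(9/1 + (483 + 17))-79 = 430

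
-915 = -915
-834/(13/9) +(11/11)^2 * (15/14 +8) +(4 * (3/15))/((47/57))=-24265259/42770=-567.34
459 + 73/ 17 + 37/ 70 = 551949/ 1190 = 463.82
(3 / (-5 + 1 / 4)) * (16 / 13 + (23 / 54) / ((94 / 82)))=-105734 / 104481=-1.01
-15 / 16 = -0.94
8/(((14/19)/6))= 456/7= 65.14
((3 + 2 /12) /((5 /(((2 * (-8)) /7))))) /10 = -76 /525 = -0.14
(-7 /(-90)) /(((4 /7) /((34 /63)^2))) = 289 /7290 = 0.04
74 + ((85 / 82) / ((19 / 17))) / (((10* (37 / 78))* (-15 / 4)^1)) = 10656996 / 144115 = 73.95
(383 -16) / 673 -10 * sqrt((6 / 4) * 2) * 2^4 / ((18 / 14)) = 367 / 673 -1120 * sqrt(3) / 9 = -215.00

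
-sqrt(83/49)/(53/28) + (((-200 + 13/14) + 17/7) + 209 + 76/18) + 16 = 4105/126 -4 * sqrt(83)/53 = 31.89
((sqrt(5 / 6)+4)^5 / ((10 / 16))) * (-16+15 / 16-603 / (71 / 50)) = -7063585051 / 6390-5085521491 * sqrt(30) / 30672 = -2013554.92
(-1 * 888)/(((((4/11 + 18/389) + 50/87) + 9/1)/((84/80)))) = -1735536726/18585025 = -93.38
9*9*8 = 648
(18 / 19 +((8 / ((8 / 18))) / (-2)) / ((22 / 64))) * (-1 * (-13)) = -68562 / 209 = -328.05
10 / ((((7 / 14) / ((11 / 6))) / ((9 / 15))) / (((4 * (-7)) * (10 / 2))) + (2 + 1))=3080 / 923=3.34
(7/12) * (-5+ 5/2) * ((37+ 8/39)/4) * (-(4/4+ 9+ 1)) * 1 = 558635/3744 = 149.21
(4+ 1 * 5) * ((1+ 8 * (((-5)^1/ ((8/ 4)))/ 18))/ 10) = -1/ 10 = -0.10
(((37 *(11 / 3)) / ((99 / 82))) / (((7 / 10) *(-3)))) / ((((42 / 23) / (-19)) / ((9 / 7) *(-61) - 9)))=-48676.35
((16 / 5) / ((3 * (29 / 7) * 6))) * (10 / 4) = 28 / 261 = 0.11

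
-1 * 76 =-76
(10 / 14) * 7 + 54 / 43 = 269 / 43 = 6.26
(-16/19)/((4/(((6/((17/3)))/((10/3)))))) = -0.07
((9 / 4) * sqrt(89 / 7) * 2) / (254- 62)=3 * sqrt(623) / 896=0.08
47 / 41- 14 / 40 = 653 / 820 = 0.80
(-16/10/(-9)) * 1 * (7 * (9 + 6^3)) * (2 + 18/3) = 2240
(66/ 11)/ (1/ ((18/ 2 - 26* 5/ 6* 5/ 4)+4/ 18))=-643/ 6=-107.17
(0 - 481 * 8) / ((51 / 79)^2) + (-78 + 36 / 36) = -24215645 / 2601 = -9310.13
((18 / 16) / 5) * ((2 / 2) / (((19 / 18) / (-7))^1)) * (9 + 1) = -567 / 38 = -14.92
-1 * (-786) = 786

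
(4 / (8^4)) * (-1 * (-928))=0.91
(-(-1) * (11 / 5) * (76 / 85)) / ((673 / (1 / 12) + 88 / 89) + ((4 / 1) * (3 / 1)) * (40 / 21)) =130207 / 536159175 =0.00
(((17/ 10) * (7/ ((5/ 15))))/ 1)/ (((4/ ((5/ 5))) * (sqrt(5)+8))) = 357/ 295 - 357 * sqrt(5)/ 2360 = 0.87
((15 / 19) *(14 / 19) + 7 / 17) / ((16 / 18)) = 54873 / 49096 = 1.12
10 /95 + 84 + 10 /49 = 78492 /931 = 84.31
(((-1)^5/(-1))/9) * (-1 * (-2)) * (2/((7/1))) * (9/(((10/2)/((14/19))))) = 8/95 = 0.08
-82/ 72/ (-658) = 41/ 23688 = 0.00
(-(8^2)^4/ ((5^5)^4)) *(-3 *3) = 0.00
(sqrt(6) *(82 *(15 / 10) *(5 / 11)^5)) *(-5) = -1921875 *sqrt(6) / 161051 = -29.23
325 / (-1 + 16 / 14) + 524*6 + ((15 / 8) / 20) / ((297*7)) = 120171745 / 22176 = 5419.00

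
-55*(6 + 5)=-605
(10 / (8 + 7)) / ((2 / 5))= 5 / 3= 1.67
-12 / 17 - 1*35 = -607 / 17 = -35.71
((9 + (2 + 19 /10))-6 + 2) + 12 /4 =119 /10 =11.90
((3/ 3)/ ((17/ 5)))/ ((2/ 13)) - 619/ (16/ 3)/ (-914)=506849/ 248608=2.04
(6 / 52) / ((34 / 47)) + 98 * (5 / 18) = 217849 / 7956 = 27.38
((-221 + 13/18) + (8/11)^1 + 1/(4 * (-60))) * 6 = -1738873/1320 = -1317.33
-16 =-16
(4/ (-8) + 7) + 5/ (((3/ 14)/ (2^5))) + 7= 4561/ 6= 760.17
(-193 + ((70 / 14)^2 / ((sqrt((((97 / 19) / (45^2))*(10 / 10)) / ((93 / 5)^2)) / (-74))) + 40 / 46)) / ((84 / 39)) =-10064925*sqrt(1843) / 1358 -57447 / 644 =-318269.62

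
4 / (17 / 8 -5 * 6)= -32 / 223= -0.14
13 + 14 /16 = 111 /8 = 13.88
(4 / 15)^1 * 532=2128 / 15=141.87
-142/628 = -71/314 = -0.23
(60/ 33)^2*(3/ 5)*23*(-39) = -1779.17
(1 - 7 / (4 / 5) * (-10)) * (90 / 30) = 531 / 2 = 265.50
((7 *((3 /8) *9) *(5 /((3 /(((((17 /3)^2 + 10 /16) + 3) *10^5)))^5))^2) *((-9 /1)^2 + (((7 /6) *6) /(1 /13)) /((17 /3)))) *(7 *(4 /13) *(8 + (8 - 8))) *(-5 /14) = -1139983932886351526027811335589170890161767601966857910156250000000000000000000000 /561752348060709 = -2029335412342865013676611000000000000000000000000000000000000000000.00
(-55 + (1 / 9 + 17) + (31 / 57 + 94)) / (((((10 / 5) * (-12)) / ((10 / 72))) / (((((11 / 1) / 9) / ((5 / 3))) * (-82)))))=546161 / 27702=19.72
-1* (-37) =37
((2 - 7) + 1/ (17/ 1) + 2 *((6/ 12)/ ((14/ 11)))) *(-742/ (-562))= -52417/ 9554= -5.49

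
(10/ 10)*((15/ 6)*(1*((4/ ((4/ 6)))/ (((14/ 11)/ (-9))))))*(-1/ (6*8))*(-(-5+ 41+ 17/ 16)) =-293535/ 3584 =-81.90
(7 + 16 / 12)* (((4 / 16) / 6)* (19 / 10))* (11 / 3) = 1045 / 432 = 2.42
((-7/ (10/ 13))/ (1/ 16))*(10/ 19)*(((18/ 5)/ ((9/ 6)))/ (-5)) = 17472/ 475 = 36.78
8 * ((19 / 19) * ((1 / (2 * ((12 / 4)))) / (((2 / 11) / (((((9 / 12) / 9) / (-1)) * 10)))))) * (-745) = 4552.78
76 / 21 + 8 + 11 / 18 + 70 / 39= 22973 / 1638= 14.03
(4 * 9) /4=9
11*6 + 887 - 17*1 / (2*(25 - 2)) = 43821 / 46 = 952.63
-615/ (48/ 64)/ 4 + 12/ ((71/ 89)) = -13487/ 71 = -189.96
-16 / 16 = -1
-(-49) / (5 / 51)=2499 / 5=499.80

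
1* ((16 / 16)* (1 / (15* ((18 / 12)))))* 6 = 4 / 15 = 0.27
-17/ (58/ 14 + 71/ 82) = -9758/ 2875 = -3.39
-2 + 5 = 3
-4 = -4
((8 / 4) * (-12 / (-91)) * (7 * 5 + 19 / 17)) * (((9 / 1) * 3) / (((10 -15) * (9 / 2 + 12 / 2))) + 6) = 2829312 / 54145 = 52.25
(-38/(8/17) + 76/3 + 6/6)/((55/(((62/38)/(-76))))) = 20243/953040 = 0.02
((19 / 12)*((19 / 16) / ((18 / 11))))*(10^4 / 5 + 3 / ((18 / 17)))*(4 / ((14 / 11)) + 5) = 906670633 / 48384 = 18739.06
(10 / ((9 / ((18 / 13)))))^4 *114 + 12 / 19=346902732 / 542659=639.26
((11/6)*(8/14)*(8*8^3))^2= 8120172544/441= 18413089.67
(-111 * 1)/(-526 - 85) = 111/611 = 0.18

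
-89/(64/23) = -31.98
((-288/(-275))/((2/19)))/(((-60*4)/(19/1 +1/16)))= -3477/4400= -0.79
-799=-799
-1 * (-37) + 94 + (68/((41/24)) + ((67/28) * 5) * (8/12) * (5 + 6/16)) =2943613/13776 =213.68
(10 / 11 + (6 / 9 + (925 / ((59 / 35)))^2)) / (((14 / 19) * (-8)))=-657187611103 / 12865776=-51080.29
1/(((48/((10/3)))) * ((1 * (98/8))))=5/882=0.01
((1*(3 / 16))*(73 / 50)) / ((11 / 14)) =1533 / 4400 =0.35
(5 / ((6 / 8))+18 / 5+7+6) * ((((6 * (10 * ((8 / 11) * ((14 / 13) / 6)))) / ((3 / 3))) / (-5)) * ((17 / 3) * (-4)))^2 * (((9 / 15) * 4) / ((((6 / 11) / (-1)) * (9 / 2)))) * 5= -323891298304 / 2258685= -143398.17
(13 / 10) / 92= 13 / 920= 0.01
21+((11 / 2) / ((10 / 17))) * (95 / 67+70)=184587 / 268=688.76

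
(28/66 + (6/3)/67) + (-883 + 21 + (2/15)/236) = -374625761/434830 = -861.55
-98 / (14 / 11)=-77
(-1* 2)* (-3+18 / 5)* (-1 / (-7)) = -6 / 35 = -0.17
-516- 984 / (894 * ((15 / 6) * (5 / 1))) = -1922428 / 3725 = -516.09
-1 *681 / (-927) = 0.73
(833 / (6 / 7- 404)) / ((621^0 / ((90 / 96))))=-1.94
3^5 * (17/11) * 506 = 190026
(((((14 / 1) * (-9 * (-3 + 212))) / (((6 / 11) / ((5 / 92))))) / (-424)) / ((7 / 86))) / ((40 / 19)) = 5634849 / 156032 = 36.11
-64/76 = -16/19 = -0.84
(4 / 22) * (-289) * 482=-278596 / 11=-25326.91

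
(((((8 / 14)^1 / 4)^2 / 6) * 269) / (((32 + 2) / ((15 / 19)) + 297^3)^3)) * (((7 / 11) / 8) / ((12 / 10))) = 504375 / 149528737434679033640617459744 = 0.00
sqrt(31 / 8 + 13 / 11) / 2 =sqrt(9790) / 88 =1.12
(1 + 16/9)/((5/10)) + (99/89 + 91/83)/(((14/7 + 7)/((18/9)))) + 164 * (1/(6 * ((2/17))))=1760911/7387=238.38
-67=-67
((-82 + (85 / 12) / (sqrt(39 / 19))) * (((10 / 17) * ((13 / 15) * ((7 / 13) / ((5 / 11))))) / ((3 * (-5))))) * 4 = 50512 / 3825 - 154 * sqrt(741) / 5265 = 12.41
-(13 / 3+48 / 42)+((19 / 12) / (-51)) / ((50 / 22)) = -587963 / 107100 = -5.49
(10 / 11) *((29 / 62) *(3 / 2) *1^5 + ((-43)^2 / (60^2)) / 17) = 1388419 / 2086920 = 0.67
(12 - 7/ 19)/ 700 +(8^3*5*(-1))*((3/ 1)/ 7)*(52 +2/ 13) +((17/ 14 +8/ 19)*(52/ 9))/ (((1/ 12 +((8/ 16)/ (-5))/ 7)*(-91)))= -74388219/ 1300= -57221.71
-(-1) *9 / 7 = 9 / 7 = 1.29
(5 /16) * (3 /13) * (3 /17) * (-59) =-2655 /3536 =-0.75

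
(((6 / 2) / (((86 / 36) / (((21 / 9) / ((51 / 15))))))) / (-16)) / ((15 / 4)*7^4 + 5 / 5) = -0.00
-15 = -15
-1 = -1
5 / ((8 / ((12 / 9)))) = 5 / 6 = 0.83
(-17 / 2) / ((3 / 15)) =-42.50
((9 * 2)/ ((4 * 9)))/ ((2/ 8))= 2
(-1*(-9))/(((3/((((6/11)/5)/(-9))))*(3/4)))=-8/165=-0.05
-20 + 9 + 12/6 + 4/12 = -26/3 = -8.67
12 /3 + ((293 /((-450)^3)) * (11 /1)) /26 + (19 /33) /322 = 16791263917067 /4195941750000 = 4.00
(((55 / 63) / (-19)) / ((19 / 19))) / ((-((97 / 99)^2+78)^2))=587030895 / 79653844806277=0.00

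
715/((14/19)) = 13585/14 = 970.36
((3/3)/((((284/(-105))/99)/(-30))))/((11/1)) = 99.82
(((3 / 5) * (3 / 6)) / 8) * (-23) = -69 / 80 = -0.86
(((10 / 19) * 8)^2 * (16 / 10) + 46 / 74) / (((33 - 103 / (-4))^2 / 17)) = 105313776 / 737640325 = 0.14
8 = 8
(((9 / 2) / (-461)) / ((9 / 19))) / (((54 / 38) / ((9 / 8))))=-361 / 22128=-0.02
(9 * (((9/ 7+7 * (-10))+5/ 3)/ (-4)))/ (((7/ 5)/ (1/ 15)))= 352/ 49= 7.18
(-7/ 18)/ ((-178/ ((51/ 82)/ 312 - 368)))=-21968009/ 27323712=-0.80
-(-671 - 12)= 683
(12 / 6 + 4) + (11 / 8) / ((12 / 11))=697 / 96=7.26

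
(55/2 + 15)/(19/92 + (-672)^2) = 3910/41545747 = 0.00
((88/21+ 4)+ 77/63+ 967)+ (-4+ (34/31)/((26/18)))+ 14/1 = 25063310/25389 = 987.17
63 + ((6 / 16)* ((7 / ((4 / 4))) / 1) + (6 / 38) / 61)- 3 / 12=606181 / 9272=65.38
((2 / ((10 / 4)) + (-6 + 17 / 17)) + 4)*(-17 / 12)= 17 / 60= 0.28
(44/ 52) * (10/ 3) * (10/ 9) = 1100/ 351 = 3.13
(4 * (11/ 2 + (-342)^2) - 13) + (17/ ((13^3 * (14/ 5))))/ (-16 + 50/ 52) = 12730138780/ 27209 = 467865.00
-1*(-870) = 870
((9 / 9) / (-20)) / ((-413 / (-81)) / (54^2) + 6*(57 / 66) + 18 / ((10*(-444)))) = -24032943 / 2489578658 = -0.01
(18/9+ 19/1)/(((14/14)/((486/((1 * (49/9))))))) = 13122/7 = 1874.57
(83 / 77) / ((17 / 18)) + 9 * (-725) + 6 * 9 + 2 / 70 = -42345038 / 6545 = -6469.83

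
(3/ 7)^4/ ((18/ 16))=72/ 2401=0.03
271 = 271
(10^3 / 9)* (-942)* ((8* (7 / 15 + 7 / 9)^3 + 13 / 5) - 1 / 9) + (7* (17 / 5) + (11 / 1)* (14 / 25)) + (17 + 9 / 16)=-1639518721717 / 874800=-1874164.06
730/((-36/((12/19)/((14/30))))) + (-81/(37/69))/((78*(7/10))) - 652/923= -140425577/4542083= -30.92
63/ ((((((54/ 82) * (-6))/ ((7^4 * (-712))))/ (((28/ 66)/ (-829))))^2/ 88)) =13480193549168815616/ 49598870211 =271784286.45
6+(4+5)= 15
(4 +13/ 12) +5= 10.08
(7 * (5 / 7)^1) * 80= 400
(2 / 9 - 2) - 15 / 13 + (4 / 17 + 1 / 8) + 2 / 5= -172751 / 79560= -2.17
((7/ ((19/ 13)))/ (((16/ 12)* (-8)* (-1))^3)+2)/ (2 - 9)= -0.29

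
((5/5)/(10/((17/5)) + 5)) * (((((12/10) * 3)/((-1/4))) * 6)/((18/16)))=-9.67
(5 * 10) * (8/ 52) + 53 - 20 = 529/ 13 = 40.69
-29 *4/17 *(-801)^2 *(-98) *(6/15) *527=452210650416/5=90442130083.20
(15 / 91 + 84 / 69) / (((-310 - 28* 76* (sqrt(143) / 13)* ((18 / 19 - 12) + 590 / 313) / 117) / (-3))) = 0.03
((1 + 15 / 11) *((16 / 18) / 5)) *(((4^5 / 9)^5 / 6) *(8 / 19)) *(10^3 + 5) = 62762164407035232256 / 111071169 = 565062607804.51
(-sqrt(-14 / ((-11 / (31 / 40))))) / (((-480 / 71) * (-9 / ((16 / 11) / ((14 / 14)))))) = -71 * sqrt(11935) / 326700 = -0.02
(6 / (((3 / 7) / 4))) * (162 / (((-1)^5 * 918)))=-168 / 17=-9.88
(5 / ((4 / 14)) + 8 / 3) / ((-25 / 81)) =-3267 / 50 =-65.34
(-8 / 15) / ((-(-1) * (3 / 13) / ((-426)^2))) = -2097056 / 5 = -419411.20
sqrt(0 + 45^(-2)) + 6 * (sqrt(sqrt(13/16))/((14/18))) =1/45 + 27 * 13^(1/4)/7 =7.35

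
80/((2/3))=120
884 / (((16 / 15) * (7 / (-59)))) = -195585 / 28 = -6985.18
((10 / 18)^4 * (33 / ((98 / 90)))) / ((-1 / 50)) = -1718750 / 11907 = -144.35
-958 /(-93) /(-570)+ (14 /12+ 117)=6263057 /53010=118.15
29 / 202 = 0.14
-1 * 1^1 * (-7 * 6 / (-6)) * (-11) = 77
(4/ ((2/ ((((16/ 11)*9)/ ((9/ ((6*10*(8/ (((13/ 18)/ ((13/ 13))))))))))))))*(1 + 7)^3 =989914.41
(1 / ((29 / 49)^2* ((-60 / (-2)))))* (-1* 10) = -2401 / 2523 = -0.95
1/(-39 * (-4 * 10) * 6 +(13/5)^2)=25/234169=0.00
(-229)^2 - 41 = 52400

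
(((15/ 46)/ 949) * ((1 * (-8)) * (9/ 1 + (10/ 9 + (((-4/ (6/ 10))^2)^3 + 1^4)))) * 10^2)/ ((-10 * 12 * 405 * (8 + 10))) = 24618500/ 892289439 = 0.03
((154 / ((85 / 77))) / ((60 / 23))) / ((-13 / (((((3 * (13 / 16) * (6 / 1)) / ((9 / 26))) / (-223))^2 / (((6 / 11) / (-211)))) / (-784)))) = -14191176571 / 194778547200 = -0.07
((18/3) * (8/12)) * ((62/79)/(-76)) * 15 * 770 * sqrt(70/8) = -358050 * sqrt(35)/1501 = -1411.23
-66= -66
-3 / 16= -0.19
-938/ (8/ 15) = -7035/ 4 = -1758.75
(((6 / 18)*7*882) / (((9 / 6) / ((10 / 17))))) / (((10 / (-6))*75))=-2744 / 425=-6.46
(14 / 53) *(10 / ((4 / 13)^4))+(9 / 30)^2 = 294.79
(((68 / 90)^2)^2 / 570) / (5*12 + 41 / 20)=157216 / 17062700625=0.00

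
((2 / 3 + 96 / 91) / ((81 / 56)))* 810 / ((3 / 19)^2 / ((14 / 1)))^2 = 960413641600 / 3159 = 304024577.90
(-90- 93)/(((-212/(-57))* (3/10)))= -17385/106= -164.01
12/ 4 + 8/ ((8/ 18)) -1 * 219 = -198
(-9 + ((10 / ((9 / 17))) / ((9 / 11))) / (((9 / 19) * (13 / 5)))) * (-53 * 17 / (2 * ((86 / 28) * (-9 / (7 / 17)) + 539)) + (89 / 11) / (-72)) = -3609462563695 / 347089969512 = -10.40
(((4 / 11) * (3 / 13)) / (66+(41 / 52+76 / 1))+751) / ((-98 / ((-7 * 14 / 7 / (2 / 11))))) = 20445991 / 34650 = 590.07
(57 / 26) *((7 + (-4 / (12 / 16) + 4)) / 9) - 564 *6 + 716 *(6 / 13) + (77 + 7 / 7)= -695953 / 234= -2974.16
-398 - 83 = -481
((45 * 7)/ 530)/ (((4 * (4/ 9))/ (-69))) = -39123/ 1696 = -23.07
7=7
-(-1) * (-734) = -734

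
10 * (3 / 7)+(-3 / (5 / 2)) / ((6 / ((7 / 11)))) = 1601 / 385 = 4.16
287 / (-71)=-287 / 71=-4.04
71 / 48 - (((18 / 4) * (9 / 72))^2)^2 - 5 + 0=-711907 / 196608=-3.62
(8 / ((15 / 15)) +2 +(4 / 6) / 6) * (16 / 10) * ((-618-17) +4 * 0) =-92456 / 9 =-10272.89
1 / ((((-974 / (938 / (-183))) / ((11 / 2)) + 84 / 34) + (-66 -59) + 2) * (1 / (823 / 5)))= -72179569 / 37703385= -1.91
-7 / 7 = -1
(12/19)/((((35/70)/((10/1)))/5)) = 1200/19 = 63.16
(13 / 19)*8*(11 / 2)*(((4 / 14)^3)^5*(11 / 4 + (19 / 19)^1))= 70287360 / 90203668688917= 0.00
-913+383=-530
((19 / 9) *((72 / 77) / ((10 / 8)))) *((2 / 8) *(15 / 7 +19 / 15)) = 54416 / 40425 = 1.35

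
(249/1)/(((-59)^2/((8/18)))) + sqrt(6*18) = 332/10443 + 6*sqrt(3) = 10.42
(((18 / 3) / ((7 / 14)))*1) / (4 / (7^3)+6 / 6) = 11.86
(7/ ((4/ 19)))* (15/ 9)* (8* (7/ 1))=9310/ 3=3103.33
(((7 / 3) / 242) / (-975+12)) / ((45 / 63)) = -49 / 3495690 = -0.00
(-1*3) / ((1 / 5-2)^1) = 5 / 3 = 1.67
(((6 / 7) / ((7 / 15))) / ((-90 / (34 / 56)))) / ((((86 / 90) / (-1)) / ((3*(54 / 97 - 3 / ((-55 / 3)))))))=251991 / 8992676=0.03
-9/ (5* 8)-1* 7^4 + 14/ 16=-48007/ 20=-2400.35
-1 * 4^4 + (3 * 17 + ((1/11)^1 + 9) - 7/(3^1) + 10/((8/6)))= -12589/66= -190.74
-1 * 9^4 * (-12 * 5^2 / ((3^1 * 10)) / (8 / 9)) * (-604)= -44581995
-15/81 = -5/27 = -0.19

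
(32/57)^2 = 1024/3249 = 0.32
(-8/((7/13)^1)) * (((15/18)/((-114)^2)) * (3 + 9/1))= -260/22743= -0.01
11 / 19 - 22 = -407 / 19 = -21.42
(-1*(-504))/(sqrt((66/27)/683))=756*sqrt(15026)/11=8424.63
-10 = -10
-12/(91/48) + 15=789/91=8.67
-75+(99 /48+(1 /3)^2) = -10487 /144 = -72.83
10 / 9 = 1.11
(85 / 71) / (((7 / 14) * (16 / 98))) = 4165 / 284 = 14.67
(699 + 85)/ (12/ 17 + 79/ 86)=1146208/ 2375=482.61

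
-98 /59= -1.66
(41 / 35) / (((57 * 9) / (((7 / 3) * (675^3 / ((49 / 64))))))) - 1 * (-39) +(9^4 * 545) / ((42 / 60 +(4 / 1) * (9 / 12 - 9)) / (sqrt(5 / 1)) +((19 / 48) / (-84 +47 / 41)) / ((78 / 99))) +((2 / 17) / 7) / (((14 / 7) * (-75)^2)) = 27493884404435325132954715862 / 12845075433620073485625 - 303482200972248230400 * sqrt(5) / 2741379310896641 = 1892880.07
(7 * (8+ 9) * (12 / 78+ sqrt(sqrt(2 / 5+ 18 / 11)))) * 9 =2142 / 13+ 2142 * 55^(3 / 4) * 7^(1 / 4) / 55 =1444.16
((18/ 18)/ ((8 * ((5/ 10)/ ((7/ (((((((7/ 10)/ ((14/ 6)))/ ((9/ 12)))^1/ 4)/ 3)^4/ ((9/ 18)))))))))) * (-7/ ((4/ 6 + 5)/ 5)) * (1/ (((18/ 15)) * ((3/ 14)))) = -289406250/ 17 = -17023897.06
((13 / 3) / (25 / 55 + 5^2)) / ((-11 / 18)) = -39 / 140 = -0.28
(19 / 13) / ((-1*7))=-19 / 91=-0.21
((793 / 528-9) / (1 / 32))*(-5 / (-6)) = -19795 / 99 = -199.95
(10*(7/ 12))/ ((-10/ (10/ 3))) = -35/ 18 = -1.94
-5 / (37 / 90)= -450 / 37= -12.16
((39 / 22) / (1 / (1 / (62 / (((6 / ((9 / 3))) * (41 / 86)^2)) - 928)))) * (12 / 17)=-65559 / 41473234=-0.00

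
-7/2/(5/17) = -119/10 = -11.90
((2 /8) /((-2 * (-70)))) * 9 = 9 /560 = 0.02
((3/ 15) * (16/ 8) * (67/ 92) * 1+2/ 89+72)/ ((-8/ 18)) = -13322367/ 81880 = -162.71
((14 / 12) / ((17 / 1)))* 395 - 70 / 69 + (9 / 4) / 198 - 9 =588539 / 34408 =17.10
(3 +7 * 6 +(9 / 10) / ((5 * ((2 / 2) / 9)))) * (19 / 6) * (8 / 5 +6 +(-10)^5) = -3690469503 / 250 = -14761878.01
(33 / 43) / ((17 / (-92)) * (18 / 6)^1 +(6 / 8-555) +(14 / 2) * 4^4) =1518 / 2447173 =0.00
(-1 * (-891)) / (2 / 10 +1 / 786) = 3501630 / 791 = 4426.84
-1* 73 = -73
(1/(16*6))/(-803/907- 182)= -907/15924192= -0.00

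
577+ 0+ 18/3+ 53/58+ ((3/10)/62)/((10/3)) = 104987961/179800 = 583.92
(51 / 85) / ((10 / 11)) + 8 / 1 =433 / 50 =8.66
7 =7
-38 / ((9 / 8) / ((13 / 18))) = -1976 / 81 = -24.40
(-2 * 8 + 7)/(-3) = 3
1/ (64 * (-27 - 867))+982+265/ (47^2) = 124130281439/ 126390144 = 982.12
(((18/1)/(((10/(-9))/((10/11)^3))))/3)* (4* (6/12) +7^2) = -275400/1331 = -206.91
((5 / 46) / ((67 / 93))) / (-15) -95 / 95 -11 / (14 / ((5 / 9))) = -140437 / 97083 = -1.45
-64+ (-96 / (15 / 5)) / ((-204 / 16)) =-61.49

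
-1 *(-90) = 90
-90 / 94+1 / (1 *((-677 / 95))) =-34930 / 31819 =-1.10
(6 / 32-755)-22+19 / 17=-210989 / 272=-775.69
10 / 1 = 10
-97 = -97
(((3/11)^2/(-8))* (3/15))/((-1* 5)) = 0.00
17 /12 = 1.42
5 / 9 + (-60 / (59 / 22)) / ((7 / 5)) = -57335 / 3717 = -15.43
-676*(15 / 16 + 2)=-7943 / 4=-1985.75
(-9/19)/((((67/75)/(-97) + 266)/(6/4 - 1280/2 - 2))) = 83873475/73533154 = 1.14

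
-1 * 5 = -5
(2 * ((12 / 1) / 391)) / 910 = 12 / 177905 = 0.00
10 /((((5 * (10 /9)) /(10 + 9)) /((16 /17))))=2736 /85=32.19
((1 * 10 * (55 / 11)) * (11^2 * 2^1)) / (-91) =-12100 / 91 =-132.97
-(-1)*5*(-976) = -4880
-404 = -404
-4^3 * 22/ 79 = -1408/ 79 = -17.82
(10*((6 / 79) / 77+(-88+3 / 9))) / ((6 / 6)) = -15998110 / 18249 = -876.66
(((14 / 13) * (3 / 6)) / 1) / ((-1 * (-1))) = 7 / 13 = 0.54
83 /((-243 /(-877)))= 72791 /243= 299.55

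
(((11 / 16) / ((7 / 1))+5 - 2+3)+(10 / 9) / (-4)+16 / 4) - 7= 2843 / 1008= 2.82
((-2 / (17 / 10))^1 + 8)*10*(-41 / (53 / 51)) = -142680 / 53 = -2692.08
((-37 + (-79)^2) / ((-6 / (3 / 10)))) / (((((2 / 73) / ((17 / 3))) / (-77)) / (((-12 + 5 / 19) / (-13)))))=11016862087 / 2470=4460268.05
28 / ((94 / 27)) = 378 / 47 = 8.04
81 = 81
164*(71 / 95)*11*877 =112329668 / 95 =1182417.56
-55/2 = -27.50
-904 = -904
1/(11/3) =3/11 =0.27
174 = 174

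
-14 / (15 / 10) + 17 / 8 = -7.21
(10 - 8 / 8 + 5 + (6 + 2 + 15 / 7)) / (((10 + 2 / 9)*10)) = 1521 / 6440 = 0.24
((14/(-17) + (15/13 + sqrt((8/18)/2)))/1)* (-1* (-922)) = 67306/221 + 922* sqrt(2)/3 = 739.19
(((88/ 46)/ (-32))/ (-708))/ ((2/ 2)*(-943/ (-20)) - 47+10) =55/ 6611304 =0.00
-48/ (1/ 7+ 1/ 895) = -150360/ 451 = -333.39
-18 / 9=-2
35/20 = 7/4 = 1.75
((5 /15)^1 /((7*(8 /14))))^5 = 1 /248832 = 0.00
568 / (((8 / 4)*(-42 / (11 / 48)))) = -781 / 504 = -1.55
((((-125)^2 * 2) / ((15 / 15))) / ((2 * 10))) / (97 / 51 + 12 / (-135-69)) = 159375 / 188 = 847.74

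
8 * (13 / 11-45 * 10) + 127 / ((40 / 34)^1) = -766171 / 220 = -3482.60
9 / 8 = 1.12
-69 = -69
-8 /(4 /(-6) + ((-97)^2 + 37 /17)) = -51 /59992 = -0.00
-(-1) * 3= 3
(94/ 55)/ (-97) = -94/ 5335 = -0.02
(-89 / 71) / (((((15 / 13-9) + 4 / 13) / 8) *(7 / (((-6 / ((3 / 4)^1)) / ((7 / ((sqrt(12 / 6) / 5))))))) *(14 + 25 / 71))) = -37024 *sqrt(2) / 12233095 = -0.00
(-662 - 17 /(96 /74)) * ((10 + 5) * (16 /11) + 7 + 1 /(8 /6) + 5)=-16429335 /704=-23337.12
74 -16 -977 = -919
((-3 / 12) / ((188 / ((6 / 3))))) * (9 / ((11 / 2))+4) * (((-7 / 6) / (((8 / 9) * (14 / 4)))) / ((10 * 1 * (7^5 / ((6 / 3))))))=93 / 1390275040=0.00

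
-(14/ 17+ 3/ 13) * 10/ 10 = -233/ 221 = -1.05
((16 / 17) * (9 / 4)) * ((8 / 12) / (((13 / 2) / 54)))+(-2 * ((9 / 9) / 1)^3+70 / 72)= 85135 / 7956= 10.70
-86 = -86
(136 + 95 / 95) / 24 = 5.71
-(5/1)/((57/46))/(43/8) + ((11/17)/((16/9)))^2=-112108309/181334784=-0.62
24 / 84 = 2 / 7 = 0.29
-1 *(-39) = 39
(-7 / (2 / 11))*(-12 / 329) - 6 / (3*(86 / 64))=-170 / 2021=-0.08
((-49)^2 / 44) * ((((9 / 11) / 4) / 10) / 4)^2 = 194481 / 136294400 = 0.00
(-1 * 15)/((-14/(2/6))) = 5/14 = 0.36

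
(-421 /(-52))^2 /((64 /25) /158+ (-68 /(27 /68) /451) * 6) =-1420856907525 /49036802048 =-28.98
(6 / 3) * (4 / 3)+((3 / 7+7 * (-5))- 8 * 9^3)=-123142 / 21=-5863.90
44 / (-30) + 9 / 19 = -283 / 285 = -0.99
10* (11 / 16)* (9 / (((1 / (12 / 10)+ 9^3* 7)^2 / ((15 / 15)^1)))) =4455 / 1875536258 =0.00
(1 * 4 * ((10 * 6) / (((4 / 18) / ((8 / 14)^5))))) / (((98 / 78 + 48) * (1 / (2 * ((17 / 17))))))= 86261760 / 32286247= 2.67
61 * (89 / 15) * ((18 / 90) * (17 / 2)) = 92293 / 150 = 615.29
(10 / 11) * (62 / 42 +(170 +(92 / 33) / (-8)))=155.57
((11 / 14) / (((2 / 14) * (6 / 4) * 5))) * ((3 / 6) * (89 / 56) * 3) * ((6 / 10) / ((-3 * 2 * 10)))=-979 / 56000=-0.02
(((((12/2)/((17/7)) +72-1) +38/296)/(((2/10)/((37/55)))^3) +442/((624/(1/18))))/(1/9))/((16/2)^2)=27378878759/69510144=393.88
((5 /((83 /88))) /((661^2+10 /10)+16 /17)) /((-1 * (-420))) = 0.00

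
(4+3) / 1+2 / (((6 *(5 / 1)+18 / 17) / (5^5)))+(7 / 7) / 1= 55237 / 264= 209.23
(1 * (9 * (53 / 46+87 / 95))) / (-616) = -0.03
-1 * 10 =-10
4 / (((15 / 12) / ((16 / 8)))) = 32 / 5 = 6.40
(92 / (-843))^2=8464 / 710649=0.01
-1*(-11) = 11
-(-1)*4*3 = 12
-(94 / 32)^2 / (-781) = 2209 / 199936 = 0.01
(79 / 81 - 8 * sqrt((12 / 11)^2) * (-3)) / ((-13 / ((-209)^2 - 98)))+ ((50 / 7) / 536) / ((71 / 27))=-140465543623271 / 1542809268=-91045.31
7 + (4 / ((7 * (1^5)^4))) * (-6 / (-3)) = 57 / 7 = 8.14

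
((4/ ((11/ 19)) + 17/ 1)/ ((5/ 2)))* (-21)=-11046/ 55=-200.84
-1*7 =-7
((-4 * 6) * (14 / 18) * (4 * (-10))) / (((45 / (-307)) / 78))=-3575936 / 9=-397326.22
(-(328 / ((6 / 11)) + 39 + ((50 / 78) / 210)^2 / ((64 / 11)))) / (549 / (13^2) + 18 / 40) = -549773603935 / 3175454016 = -173.13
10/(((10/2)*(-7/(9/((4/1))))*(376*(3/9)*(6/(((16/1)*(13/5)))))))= -117/3290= -0.04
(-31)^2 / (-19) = -961 / 19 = -50.58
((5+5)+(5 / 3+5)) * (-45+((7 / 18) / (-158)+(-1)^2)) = -3128575 / 4266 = -733.37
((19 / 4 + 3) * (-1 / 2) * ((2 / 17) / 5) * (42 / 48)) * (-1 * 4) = 217 / 680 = 0.32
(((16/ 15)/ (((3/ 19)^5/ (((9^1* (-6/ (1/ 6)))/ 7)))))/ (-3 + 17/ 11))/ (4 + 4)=27237089/ 630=43233.47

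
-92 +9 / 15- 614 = -705.40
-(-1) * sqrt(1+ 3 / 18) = sqrt(42) / 6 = 1.08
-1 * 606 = -606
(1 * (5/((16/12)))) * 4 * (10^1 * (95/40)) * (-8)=-2850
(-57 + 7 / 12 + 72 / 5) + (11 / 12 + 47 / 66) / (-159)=-1102576 / 26235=-42.03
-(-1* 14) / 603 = 14 / 603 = 0.02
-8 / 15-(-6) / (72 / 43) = 61 / 20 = 3.05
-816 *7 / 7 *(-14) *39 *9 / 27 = 148512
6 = 6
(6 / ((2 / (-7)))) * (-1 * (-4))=-84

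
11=11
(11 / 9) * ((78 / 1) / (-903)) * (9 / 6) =-143 / 903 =-0.16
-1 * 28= -28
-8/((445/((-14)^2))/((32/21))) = -5.37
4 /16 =0.25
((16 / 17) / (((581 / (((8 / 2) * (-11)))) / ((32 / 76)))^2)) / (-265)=-1982464 / 548977142105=-0.00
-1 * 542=-542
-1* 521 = -521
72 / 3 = 24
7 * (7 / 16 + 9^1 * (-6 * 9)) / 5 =-54383 / 80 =-679.79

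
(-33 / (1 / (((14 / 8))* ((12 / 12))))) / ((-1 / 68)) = 3927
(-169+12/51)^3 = -23615200909/4913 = -4806676.35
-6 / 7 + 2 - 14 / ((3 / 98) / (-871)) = 8365108 / 21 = 398338.48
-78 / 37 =-2.11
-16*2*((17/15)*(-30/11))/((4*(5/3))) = 816/55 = 14.84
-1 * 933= -933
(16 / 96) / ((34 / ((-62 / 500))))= -31 / 51000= -0.00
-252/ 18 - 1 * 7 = -21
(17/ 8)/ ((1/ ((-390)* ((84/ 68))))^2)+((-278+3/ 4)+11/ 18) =301673147/ 612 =492929.98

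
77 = 77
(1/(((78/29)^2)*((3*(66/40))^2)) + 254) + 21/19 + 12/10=362986348529/1416195495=256.31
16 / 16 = 1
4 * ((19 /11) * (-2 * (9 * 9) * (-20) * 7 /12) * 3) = 430920 /11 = 39174.55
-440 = -440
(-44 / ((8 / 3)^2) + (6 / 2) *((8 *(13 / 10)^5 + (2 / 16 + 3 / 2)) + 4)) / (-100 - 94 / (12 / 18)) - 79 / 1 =-956939891 / 12050000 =-79.41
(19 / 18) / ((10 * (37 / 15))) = 19 / 444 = 0.04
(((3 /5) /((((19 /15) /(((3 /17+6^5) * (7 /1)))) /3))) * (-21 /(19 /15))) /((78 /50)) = -65585244375 /79781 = -822065.96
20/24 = 0.83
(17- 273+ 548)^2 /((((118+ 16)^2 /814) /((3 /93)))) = 17351224 /139159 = 124.69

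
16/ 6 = 8/ 3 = 2.67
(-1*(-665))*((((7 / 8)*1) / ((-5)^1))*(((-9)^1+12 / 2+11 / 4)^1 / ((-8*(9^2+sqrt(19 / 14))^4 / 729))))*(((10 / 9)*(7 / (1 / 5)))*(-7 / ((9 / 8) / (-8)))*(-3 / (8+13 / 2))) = 2039390681828211684 / 82507021719965472725 - 7186186841185296*sqrt(266) / 82507021719965472725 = 0.02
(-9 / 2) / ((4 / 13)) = -117 / 8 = -14.62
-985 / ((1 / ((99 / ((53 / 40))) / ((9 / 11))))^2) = -23074216000 / 2809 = -8214388.04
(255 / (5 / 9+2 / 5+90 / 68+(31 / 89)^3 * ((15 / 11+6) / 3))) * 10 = 1070.16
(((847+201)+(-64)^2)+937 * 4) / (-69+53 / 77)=-171171 / 1315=-130.17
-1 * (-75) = 75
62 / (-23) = -62 / 23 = -2.70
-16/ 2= -8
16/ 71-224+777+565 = 79394/ 71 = 1118.23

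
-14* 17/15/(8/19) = -2261/60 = -37.68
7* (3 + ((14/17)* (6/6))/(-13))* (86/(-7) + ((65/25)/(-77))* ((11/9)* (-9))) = -270633/1105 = -244.92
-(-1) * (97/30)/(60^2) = 97/108000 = 0.00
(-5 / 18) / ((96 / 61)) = -305 / 1728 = -0.18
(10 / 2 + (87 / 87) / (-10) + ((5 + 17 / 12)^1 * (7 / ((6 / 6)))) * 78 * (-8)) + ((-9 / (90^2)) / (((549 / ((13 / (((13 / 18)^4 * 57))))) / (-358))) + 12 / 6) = -3567538493437 / 127316150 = -28021.10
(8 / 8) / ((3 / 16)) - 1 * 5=1 / 3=0.33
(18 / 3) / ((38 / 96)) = 288 / 19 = 15.16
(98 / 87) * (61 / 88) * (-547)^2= 894335701 / 3828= 233630.02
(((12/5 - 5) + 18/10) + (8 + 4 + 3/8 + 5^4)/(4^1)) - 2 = 25047/160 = 156.54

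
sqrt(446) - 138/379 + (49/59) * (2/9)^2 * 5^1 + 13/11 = 20377231/19923651 + sqrt(446) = 22.14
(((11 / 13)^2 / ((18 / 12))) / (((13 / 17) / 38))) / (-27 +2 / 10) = -390830 / 441597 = -0.89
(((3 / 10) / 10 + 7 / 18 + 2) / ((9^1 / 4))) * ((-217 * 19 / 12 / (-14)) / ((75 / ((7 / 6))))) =8975771 / 21870000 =0.41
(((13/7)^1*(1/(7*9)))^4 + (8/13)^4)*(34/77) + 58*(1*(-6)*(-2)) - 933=-19708373374216653911/83179918838133117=-236.94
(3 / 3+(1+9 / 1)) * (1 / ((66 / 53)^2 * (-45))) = -2809 / 17820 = -0.16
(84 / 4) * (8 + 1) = 189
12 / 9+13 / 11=83 / 33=2.52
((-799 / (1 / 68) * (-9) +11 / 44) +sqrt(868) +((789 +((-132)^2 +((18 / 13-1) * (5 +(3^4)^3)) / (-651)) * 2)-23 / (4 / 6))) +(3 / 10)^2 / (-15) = 2 * sqrt(217) +554287125809 / 1057875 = 523992.24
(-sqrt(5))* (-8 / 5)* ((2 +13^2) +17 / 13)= 3584* sqrt(5) / 13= 616.47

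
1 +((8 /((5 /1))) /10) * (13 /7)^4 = 174269 /60025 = 2.90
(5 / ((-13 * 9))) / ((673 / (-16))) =80 / 78741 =0.00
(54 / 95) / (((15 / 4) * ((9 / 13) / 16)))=1664 / 475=3.50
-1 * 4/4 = -1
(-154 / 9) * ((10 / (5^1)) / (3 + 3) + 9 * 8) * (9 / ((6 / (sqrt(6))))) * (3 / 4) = -16709 * sqrt(6) / 12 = -3410.71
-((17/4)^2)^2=-83521/256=-326.25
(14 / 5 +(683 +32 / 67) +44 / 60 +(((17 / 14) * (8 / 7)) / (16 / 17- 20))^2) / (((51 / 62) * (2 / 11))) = 1236312873860317 / 269139338685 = 4593.58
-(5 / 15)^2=-1 / 9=-0.11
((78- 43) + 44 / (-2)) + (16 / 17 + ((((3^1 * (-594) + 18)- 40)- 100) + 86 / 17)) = -1885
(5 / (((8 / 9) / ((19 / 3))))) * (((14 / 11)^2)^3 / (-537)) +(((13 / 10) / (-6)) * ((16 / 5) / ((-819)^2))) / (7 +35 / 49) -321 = -1520711835423136063 / 4733262393084225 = -321.28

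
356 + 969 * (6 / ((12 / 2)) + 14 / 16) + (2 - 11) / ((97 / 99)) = 1679023 / 776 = 2163.69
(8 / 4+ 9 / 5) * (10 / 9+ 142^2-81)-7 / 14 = 6868721 / 90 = 76319.12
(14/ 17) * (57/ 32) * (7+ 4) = 4389/ 272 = 16.14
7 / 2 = 3.50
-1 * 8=-8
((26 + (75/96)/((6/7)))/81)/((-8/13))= -67171/124416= -0.54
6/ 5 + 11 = 61/ 5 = 12.20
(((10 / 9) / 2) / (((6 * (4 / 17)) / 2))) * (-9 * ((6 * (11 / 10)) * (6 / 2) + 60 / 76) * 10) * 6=-166260 / 19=-8750.53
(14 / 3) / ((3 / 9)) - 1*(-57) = 71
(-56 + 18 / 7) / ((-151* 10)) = 187 / 5285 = 0.04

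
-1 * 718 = -718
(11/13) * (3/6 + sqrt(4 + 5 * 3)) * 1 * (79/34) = 869/884 + 869 * sqrt(19)/442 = 9.55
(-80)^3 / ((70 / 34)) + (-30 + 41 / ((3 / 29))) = -5214707 / 21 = -248319.38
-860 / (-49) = 860 / 49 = 17.55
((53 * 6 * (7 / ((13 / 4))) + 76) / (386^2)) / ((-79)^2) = 2473 / 3022123117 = 0.00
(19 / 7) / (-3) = -0.90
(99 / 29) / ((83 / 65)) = 6435 / 2407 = 2.67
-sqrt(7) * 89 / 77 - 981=-981 - 89 * sqrt(7) / 77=-984.06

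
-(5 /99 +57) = -5648 /99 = -57.05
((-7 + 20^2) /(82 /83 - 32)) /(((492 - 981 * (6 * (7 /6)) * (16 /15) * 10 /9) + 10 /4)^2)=-65238 /300814546175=-0.00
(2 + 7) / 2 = 9 / 2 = 4.50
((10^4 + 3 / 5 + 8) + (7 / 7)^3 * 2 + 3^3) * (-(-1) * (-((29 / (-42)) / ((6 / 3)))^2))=-10552027 / 8820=-1196.37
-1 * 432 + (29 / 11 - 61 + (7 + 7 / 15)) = -79678 / 165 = -482.90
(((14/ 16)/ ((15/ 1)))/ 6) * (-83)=-581/ 720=-0.81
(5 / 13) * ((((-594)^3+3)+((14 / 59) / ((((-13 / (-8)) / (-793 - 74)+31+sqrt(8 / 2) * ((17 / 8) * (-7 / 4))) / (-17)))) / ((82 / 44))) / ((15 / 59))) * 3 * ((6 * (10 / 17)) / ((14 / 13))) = -4970983851937394370 / 1594618207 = -3117350491.87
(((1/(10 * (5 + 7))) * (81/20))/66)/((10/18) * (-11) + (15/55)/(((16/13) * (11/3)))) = -891/10542700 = -0.00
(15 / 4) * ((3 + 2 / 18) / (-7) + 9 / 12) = 55 / 48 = 1.15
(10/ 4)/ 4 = 5/ 8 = 0.62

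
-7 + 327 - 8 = 312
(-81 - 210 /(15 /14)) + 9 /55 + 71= -11321 /55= -205.84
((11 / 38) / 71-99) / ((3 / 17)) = -4540547 / 8094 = -560.98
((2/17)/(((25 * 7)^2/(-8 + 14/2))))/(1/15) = -6/104125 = -0.00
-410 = -410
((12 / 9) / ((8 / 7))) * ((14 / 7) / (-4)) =-7 / 12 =-0.58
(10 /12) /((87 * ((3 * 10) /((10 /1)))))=5 /1566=0.00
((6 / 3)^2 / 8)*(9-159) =-75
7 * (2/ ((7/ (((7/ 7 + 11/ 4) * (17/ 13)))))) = 255/ 26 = 9.81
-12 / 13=-0.92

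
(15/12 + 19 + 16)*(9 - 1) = 290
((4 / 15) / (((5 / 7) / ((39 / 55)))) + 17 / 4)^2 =616578561 / 30250000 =20.38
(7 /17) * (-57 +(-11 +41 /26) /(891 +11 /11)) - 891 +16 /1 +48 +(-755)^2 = 224405024949 /394264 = 569174.53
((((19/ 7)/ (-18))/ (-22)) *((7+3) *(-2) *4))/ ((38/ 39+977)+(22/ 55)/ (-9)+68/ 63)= -24700/ 44099473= -0.00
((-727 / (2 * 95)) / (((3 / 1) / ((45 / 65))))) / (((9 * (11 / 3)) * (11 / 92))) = -33442 / 149435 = -0.22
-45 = -45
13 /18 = 0.72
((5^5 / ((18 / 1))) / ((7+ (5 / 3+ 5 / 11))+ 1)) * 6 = 34375 / 334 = 102.92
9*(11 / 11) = 9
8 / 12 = 2 / 3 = 0.67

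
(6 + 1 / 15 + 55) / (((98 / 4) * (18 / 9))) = 916 / 735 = 1.25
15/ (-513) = -5/ 171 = -0.03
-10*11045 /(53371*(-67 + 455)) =-55225 /10353974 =-0.01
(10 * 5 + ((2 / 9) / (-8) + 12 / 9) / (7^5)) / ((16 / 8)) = 25.00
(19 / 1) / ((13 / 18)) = 342 / 13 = 26.31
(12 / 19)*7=84 / 19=4.42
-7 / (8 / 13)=-91 / 8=-11.38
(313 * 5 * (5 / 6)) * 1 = 7825 / 6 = 1304.17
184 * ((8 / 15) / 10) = 736 / 75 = 9.81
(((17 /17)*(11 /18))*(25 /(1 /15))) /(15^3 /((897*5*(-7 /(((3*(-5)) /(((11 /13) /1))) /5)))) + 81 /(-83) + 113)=202115375 /99136698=2.04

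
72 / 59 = 1.22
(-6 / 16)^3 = -27 / 512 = -0.05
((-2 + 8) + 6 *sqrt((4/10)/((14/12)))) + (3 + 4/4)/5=12 *sqrt(105)/35 + 34/5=10.31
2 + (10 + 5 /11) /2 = 159 /22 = 7.23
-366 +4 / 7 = -2558 / 7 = -365.43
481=481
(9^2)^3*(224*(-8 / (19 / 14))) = -13332791808 / 19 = -701725884.63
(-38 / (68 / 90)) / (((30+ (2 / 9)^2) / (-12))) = 415530 / 20689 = 20.08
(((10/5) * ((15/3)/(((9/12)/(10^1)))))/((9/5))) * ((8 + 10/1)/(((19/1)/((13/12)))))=13000/171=76.02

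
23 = 23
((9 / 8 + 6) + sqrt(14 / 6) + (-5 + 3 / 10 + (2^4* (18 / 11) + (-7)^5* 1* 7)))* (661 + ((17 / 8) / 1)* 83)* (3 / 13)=-94552681671 / 4160 + 6699* sqrt(21) / 104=-22728714.84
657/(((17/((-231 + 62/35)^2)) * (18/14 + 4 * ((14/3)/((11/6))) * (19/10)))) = 465191359083/4726085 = 98430.60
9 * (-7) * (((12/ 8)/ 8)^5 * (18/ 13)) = -137781/ 6815744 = -0.02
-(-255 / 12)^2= -7225 / 16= -451.56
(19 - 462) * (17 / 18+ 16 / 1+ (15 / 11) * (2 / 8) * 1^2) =-3032335 / 396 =-7657.41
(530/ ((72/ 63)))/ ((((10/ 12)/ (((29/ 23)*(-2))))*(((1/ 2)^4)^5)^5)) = -40915958423566560392109089359921152/ 23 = -1778954714068111321396047000000000.00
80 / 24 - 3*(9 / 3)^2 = -71 / 3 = -23.67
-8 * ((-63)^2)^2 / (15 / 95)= -798150024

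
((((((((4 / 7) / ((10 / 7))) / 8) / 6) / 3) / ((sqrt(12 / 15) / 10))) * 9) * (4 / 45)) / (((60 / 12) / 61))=61 * sqrt(5) / 450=0.30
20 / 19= 1.05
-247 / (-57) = 4.33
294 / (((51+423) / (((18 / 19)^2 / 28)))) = 567 / 28519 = 0.02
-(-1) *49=49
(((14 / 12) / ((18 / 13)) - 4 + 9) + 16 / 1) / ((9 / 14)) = 16513 / 486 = 33.98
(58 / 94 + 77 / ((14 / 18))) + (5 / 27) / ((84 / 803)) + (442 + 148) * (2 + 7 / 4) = 246651131 / 106596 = 2313.89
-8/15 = -0.53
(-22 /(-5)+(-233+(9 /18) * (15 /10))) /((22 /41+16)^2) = -2553439 /3064560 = -0.83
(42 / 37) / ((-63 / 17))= -0.31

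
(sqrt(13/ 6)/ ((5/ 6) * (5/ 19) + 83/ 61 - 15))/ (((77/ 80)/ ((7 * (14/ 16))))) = -0.70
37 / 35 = 1.06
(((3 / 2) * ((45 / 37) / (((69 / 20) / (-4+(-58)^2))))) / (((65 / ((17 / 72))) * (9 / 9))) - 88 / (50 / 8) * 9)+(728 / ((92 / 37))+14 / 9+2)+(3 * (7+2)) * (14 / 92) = 897003113 / 4978350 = 180.18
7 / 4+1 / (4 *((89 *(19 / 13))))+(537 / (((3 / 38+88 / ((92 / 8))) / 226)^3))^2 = 57921714063387455895520217913451768104333 / 321882315496059402792610918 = 179946866525186.76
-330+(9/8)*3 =-2613/8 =-326.62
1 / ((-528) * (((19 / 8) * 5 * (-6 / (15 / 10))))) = 1 / 25080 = 0.00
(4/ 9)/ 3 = 4/ 27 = 0.15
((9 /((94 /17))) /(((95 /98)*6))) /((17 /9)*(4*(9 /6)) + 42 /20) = 7497 /359879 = 0.02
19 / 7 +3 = 40 / 7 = 5.71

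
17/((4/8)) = 34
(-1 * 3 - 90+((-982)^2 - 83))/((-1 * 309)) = -964148/309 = -3120.22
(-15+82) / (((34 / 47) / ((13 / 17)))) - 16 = 31689 / 578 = 54.83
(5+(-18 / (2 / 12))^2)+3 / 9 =35008 / 3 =11669.33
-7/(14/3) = -3/2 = -1.50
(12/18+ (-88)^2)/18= 11617/27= 430.26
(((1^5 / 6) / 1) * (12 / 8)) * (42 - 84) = -21 / 2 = -10.50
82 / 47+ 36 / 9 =270 / 47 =5.74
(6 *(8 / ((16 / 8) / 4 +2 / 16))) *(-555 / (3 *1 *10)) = -7104 / 5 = -1420.80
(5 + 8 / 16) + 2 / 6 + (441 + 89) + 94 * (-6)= -28.17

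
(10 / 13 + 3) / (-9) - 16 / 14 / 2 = -811 / 819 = -0.99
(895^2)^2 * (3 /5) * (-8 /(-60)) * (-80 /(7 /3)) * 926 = -11407864567272000 /7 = -1629694938181714.29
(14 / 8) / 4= 7 / 16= 0.44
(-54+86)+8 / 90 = 1444 / 45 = 32.09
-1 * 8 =-8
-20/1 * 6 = -120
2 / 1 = 2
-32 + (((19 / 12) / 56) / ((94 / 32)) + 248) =216.01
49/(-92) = -49/92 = -0.53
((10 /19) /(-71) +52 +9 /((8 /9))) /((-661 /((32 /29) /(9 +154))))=-2681492 /4215013903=-0.00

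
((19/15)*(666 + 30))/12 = 1102/15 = 73.47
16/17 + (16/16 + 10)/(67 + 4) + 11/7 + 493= 4187895/8449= 495.67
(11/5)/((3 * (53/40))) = 88/159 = 0.55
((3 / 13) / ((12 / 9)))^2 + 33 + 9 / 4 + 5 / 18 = 865333 / 24336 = 35.56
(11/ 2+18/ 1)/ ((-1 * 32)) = -0.73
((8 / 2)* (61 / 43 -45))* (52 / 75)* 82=-31962944 / 3225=-9910.99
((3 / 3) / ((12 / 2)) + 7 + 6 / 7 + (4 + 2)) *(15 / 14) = 2945 / 196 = 15.03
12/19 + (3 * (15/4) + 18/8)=537/38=14.13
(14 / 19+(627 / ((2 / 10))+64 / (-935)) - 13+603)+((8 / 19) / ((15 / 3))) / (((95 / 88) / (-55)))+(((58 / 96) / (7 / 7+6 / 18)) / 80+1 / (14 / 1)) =1800775602429 / 483890176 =3721.46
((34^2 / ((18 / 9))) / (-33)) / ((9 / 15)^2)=-14450 / 297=-48.65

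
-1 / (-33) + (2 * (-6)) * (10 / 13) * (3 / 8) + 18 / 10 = -3499 / 2145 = -1.63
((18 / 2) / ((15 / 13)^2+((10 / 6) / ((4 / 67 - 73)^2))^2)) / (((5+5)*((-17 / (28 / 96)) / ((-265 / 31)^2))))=-51176384903552867522109 / 60383280414392277402400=-0.85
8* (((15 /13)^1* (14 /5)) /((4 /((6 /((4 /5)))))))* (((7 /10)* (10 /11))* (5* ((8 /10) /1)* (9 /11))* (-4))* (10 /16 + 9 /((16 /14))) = -5397840 /1573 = -3431.56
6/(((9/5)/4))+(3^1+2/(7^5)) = 823549/50421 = 16.33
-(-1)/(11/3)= 3/11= 0.27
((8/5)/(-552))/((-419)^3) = 1/25378220355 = 0.00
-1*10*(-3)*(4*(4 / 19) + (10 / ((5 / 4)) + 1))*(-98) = -549780 / 19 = -28935.79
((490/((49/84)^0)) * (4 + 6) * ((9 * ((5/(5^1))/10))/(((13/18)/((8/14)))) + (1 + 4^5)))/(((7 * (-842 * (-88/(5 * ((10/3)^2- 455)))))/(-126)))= 2709839.53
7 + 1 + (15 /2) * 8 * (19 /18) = 214 /3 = 71.33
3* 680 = 2040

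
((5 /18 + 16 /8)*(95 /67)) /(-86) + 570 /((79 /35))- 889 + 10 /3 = -5187940021 /8193564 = -633.17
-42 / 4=-21 / 2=-10.50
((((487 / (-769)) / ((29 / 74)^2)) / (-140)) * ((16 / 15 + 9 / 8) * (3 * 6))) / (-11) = -526028667 / 4979813300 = -0.11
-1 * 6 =-6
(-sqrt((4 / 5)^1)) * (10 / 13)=-4 * sqrt(5) / 13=-0.69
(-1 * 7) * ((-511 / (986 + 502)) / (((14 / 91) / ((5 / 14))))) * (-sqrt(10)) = -33215 * sqrt(10) / 5952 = -17.65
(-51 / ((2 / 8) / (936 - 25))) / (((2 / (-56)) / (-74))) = -385068768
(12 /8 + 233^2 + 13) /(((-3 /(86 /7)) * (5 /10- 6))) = 40433.77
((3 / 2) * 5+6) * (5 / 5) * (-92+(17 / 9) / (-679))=-1686687 / 1358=-1242.04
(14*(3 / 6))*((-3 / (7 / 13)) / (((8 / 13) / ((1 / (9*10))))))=-169 / 240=-0.70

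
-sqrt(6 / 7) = -sqrt(42) / 7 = -0.93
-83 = -83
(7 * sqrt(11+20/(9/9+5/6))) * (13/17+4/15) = 1841 * sqrt(2651)/2805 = 33.79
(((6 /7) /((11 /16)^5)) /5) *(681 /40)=535560192 /28183925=19.00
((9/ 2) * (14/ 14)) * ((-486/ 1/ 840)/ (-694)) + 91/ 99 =17755291/ 19237680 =0.92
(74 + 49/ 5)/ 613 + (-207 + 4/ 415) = -52622536/ 254395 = -206.85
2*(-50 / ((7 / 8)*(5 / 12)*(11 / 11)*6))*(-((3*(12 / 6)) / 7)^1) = 1920 / 49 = 39.18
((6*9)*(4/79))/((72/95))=285/79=3.61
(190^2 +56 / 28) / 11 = 3282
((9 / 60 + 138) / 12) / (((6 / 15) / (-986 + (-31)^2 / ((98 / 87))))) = -11992341 / 3136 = -3824.09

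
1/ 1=1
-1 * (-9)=9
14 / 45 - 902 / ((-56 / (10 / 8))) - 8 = 62723 / 5040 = 12.45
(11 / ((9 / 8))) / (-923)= -88 / 8307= -0.01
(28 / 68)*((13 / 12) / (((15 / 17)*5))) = 91 / 900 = 0.10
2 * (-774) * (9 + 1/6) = -14190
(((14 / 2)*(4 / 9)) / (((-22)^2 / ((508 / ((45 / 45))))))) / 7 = 508 / 1089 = 0.47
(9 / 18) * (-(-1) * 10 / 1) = 5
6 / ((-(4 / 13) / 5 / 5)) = -975 / 2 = -487.50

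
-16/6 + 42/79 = -506/237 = -2.14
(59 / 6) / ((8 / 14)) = 413 / 24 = 17.21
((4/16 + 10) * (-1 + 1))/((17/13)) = 0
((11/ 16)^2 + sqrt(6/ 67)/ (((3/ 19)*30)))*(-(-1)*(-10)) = -605/ 128-19*sqrt(402)/ 603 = -5.36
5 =5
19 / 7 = 2.71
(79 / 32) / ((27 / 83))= 6557 / 864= 7.59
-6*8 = -48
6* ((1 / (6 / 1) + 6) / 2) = 37 / 2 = 18.50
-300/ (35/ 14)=-120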